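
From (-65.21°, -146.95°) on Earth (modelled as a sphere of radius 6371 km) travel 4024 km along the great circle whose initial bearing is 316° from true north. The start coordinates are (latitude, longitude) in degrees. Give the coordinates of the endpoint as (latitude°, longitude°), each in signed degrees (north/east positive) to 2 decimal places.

-33.68°, -176.48°

Angular distance δ = d/R = 4024/6371 = 0.63161 rad; initial bearing θ = 5.5152 rad.
sin φ₂ = sin φ₁ cos δ + cos φ₁ sin δ cos θ = (-0.9079)(0.8071) + (0.4193)(0.5904)(0.7193) = -0.5546, so φ₂ = -33.68°.
Δλ = atan2(sin θ sin δ cos φ₁, cos δ − sin φ₁ sin φ₂) = atan2(-0.1720, 0.3036) = -29.532°.
λ₂ = -146.950° − 29.532° = -176.48°.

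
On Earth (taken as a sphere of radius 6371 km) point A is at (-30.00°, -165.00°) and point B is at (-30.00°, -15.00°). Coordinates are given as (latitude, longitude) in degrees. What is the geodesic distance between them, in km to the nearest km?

12626 km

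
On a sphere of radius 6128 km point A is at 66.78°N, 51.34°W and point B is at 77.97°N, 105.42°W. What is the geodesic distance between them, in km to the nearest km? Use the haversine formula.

2004 km

With latitudes φ₁ = 66.780°, φ₂ = 77.970° and longitude difference Δλ = -54.080°:
Haversine: a = sin²(Δφ/2) + cos φ₁ cos φ₂ sin²(Δλ/2) = 0.0095 + (0.3943)(0.2084)(0.2067) = 0.02649.
Central angle c = 2·arcsin(√a) = 0.32696 rad.
Distance = R·c = 6128 × 0.3270 ≈ 2004 km.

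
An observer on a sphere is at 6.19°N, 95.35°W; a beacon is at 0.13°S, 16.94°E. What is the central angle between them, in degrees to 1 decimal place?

In radians: φ₁ = 0.1080, φ₂ = -0.0023, Δλ = 112.290° = 1.9598 rad.
cos c = sin φ₁ sin φ₂ + cos φ₁ cos φ₂ cos Δλ = (0.1078)(-0.0023) + (0.9942)(1.0000)(-0.3793) = -0.37733,
so c = arccos(-0.37733) = 1.95770 rad.
So the angular separation is 112.2°.

112.2°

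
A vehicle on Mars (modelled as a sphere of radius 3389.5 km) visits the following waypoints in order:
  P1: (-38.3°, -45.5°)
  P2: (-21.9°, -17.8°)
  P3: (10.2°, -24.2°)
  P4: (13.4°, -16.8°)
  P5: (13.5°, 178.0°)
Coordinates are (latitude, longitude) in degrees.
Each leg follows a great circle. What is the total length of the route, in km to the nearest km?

Leg P1→P2: central angle 0.5036 rad, distance 1706.9 km.
Leg P2→P3: central angle 0.5709 rad, distance 1935.0 km.
Leg P3→P4: central angle 0.1382 rad, distance 468.4 km.
Leg P4→P5: central angle 2.6069 rad, distance 8836.0 km.
Total: 1706.9 + 1935.0 + 468.4 + 8836.0 ≈ 12946 km.

12946 km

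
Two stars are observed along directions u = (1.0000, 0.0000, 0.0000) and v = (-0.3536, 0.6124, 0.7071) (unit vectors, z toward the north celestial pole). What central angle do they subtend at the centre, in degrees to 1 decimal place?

u·v = -0.3536; |u| = 1.0000, |v| = 1.0000.
cos θ = (u·v)/(|u||v|) = -0.3536, so θ = 110.7°.

110.7°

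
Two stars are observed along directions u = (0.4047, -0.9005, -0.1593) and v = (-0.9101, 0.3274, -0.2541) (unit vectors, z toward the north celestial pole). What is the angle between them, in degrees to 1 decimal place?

128.5°

u·v = -0.6227; |u| = 1.0000, |v| = 1.0000.
cos θ = (u·v)/(|u||v|) = -0.6226, so θ = 128.5°.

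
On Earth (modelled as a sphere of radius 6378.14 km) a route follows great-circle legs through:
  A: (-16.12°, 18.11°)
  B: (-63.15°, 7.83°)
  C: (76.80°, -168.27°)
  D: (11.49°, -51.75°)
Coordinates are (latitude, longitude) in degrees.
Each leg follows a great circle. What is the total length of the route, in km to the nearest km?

Leg A→B: central angle 0.8303 rad, distance 5295.8 km.
Leg B→C: central angle 2.9023 rad, distance 18511.6 km.
Leg C→D: central angle 1.4766 rad, distance 9418.2 km.
Total: 5295.8 + 18511.6 + 9418.2 ≈ 33226 km.

33226 km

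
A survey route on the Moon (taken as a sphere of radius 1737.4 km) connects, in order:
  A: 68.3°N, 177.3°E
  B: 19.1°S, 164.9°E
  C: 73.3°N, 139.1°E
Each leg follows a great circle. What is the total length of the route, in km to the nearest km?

5513 km

Leg A→B: central angle 1.5336 rad, distance 2664.4 km.
Leg B→C: central angle 1.6398 rad, distance 2849.0 km.
Total: 2664.4 + 2849.0 ≈ 5513 km.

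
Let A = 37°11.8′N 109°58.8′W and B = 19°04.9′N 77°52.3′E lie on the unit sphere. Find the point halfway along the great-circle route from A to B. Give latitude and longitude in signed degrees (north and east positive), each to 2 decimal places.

78.46°, 112.78°

Central angle δ = 2.1509 rad. Interpolating on the sphere with fraction f = 0.5:
P = [sin((1−f)δ)·A + sin(fδ)·B] / sin δ = 1.0519·A + 1.0519·B in Cartesian coordinates,
giving P = (-0.0774, 0.1844, 0.9798), i.e. latitude 78.46°, longitude 112.78°.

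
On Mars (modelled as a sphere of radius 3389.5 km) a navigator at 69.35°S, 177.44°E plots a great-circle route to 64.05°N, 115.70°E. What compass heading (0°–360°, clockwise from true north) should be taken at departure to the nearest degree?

With φ₁ = -1.2104, φ₂ = 1.1179, Δλ = -1.0776 rad, the forward-azimuth formula gives
θ = atan2( sin Δλ cos φ₂ , cos φ₁ sin φ₂ − sin φ₁ cos φ₂ cos Δλ ) = atan2(-0.3854, 0.5110) = -37.03°.
Adding 360° brings this into [0°, 360°): 323°.

323°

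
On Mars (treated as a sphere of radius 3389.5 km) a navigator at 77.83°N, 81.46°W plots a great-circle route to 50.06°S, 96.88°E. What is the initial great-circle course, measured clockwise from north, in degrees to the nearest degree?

Δλ = 178.340° = 3.1126 rad.
y = sin Δλ · cos φ₂ = (0.0290)(0.6420) = 0.0186
x = cos φ₁ sin φ₂ − sin φ₁ cos φ₂ cos Δλ = (0.2108)(-0.7667) − (0.9775)(0.6420)(-0.9996) = 0.4657
θ = atan2(y, x) = 2.29°, so the bearing is 2°.

2°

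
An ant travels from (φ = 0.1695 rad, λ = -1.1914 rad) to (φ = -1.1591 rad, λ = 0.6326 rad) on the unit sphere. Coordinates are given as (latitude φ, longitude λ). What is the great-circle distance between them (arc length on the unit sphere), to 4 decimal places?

1.8270

In radians: φ₁ = 0.1695, φ₂ = -1.1591, Δλ = 104.508° = 1.8240 rad.
Haversine: a = sin²(Δφ/2) + cos φ₁ cos φ₂ sin²(Δλ/2) = 0.3801 + (0.9857)(0.4002)(0.6253) = 0.62670.
Central angle c = 2·arcsin(√a) = 1.82699 rad.
On the unit sphere the arc length equals the central angle: 1.8270.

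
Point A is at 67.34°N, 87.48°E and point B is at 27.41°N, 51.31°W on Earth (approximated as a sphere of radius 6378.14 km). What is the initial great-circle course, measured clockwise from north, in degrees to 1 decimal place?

323.6°

Δλ = -138.790° = -2.4223 rad.
y = sin Δλ · cos φ₂ = (-0.6588)(0.8877) = -0.5849
x = cos φ₁ sin φ₂ − sin φ₁ cos φ₂ cos Δλ = (0.3853)(0.4604) − (0.9228)(0.8877)(-0.7523) = 0.7936
θ = atan2(y, x) = -36.39°; adding 360° gives 323.6°.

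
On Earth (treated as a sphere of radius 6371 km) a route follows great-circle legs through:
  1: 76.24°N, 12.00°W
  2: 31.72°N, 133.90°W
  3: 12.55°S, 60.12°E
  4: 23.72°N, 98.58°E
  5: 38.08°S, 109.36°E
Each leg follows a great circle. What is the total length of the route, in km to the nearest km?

Leg 1→2: central angle 1.1552 rad, distance 7359.6 km.
Leg 2→3: central angle 2.7384 rad, distance 17446.4 km.
Leg 3→4: central angle 0.9118 rad, distance 5808.8 km.
Leg 4→5: central angle 1.0930 rad, distance 6963.4 km.
Total: 7359.6 + 17446.4 + 5808.8 + 6963.4 ≈ 37578 km.

37578 km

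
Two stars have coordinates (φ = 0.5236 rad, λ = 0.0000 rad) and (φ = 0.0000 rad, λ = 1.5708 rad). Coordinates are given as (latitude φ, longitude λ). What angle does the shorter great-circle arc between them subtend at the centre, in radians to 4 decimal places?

Let φ₁ = 0.5236 rad, φ₂ = 0.0000 rad, and Δλ = 1.5708 rad.
cos c = sin φ₁ sin φ₂ + cos φ₁ cos φ₂ cos Δλ = (0.5000)(0.0000) + (0.8660)(1.0000)(-0.0000) = -0.00000,
so c = arccos(-0.00000) = 1.57080 rad.
So the angular separation is 1.5708 rad.

1.5708 rad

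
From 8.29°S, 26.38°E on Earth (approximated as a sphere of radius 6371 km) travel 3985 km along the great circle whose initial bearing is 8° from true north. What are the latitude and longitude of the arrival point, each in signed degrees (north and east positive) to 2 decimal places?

Angular distance δ = d/R = 3985/6371 = 0.62549 rad; initial bearing θ = 0.1396 rad.
sin φ₂ = sin φ₁ cos δ + cos φ₁ sin δ cos θ = (-0.1442)(0.8107) + (0.9896)(0.5855)(0.9903) = 0.4569, so φ₂ = 27.18°.
Δλ = atan2(sin θ sin δ cos φ₁, cos δ − sin φ₁ sin φ₂) = atan2(0.0806, 0.8765) = 5.256°.
λ₂ = 26.380° + 5.256° = 31.64°.

27.18°, 31.64°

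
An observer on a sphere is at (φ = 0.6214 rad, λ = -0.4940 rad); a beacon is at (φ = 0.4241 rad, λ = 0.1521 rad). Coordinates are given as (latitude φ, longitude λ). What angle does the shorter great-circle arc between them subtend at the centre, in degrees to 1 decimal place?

33.8°

Let φ₁ = 0.6214 rad, φ₂ = 0.4241 rad, and Δλ = 0.6461 rad.
Haversine: a = sin²(Δφ/2) + cos φ₁ cos φ₂ sin²(Δλ/2) = 0.0097 + (0.8131)(0.9114)(0.1008) = 0.08438.
Central angle c = 2·arcsin(√a) = 0.58947 rad.
So the angular separation is 33.8°.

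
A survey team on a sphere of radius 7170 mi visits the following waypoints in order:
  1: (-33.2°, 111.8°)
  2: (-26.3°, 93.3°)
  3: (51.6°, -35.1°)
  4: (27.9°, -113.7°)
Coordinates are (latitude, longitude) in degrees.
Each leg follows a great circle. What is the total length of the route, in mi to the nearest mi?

26649 mi

Leg 1→2: central angle 0.3045 rad, distance 2183.4 mi.
Leg 2→3: central angle 2.3366 rad, distance 16753.4 mi.
Leg 3→4: central angle 1.0756 rad, distance 7711.9 mi.
Total: 2183.4 + 16753.4 + 7711.9 ≈ 26649 mi.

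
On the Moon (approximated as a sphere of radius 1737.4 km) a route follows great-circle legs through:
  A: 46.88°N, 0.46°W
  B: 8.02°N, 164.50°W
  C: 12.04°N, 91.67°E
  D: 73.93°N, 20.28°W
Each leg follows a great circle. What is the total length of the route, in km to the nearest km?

Leg A→B: central angle 2.1519 rad, distance 3738.6 km.
Leg B→C: central angle 1.7746 rad, distance 3083.2 km.
Leg C→D: central angle 1.4714 rad, distance 2556.4 km.
Total: 3738.6 + 3083.2 + 2556.4 ≈ 9378 km.

9378 km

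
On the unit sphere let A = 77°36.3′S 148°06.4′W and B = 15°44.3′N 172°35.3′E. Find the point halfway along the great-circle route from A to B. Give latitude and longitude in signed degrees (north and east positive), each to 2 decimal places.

-31.82°, 179.46°

Central angle δ = 1.6760 rad. Interpolating on the sphere with fraction f = 0.5:
P = [sin((1−f)δ)·A + sin(fδ)·B] / sin δ = 0.7475·A + 0.7475·B in Cartesian coordinates,
giving P = (-0.8496, 0.0080, -0.5273), i.e. latitude -31.82°, longitude 179.46°.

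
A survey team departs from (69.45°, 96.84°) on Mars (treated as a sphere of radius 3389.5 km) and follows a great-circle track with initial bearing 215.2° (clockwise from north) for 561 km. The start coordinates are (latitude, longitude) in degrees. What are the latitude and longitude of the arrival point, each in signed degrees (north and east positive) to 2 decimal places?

61.20°, 85.47°

Angular distance δ = d/R = 561/3389.5 = 0.16551 rad; initial bearing θ = 3.7559 rad.
sin φ₂ = sin φ₁ cos δ + cos φ₁ sin δ cos θ = (0.9364)(0.9863) + (0.3510)(0.1648)(-0.8171) = 0.8763, so φ₂ = 61.20°.
Δλ = atan2(sin θ sin δ cos φ₁, cos δ − sin φ₁ sin φ₂) = atan2(-0.0333, 0.1658) = -11.370°.
λ₂ = 96.840° − 11.370° = 85.47°.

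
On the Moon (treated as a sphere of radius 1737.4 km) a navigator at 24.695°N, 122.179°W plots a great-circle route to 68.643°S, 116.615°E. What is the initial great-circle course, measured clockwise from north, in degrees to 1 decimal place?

202.1°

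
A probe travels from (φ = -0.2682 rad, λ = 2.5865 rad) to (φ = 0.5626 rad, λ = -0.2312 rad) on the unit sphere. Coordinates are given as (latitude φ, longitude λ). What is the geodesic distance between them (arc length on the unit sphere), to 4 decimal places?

With latitudes φ₁ = -15.367°, φ₂ = 32.235° and longitude difference Δλ = -161.442°:
Haversine: a = sin²(Δφ/2) + cos φ₁ cos φ₂ sin²(Δλ/2) = 0.1629 + (0.9642)(0.8459)(0.9740) = 0.95728.
Central angle c = 2·arcsin(√a) = 2.72523 rad.
On the unit sphere the arc length equals the central angle: 2.7252.

2.7252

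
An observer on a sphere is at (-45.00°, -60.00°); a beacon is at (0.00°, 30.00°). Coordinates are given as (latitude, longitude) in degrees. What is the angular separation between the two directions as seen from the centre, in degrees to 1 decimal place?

Let φ₁ = -0.7854 rad, φ₂ = 0.0000 rad, and Δλ = 1.5708 rad.
Haversine: a = sin²(Δφ/2) + cos φ₁ cos φ₂ sin²(Δλ/2) = 0.1464 + (0.7071)(1.0000)(0.5000) = 0.50000.
Central angle c = 2·arcsin(√a) = 1.57080 rad.
So the angular separation is 90.0°.

90.0°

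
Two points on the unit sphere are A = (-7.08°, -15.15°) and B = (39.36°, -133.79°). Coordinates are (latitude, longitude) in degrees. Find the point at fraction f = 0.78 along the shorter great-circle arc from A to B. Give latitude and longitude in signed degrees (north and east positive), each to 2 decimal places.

The central angle between A and B is δ = 2.0330 rad.
With f = 0.78, the slerp weights are sin((1−f)δ)/sin δ = 0.4832 and sin(fδ)/sin δ = 1.1171.
Weighted sum of the unit vectors: (0.4832)·(0.9579,-0.2594,-0.1233) + (1.1171)·(-0.5351,-0.5581,0.6342) = (-0.1349, -0.7488, 0.6489).
Converting back: φ = atan2(z, √(x²+y²)) = 40.46°, λ = atan2(y, x) = -100.21°.

40.46°, -100.21°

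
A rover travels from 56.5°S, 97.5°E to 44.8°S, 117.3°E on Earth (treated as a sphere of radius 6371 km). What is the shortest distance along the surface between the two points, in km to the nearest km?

Let φ₁ = -0.9861 rad, φ₂ = -0.7819 rad, and Δλ = 0.3456 rad.
cos c = sin φ₁ sin φ₂ + cos φ₁ cos φ₂ cos Δλ = (-0.8339)(-0.7046) + (0.5519)(0.7096)(0.9409) = 0.95607,
so c = arccos(0.95607) = 0.29751 rad.
Distance = R·c = 6371 × 0.2975 ≈ 1895 km.

1895 km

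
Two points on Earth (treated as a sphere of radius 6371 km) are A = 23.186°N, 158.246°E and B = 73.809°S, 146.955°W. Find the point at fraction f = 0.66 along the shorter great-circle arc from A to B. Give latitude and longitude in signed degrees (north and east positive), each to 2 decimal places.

-43.11°, 175.57°

Central angle δ = 1.8032 rad. Interpolating on the sphere with fraction f = 0.66:
P = [sin((1−f)δ)·A + sin(fδ)·B] / sin δ = 0.5913·A + 0.9541·B in Cartesian coordinates,
giving P = (-0.7278, 0.0564, -0.6834), i.e. latitude -43.11°, longitude 175.57°.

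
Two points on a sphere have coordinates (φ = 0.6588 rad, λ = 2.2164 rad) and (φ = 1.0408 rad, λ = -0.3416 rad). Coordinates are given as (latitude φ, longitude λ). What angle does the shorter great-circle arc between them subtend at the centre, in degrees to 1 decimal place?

In radians: φ₁ = 0.6588, φ₂ = 1.0408, Δλ = -146.563° = -2.5580 rad.
Haversine: a = sin²(Δφ/2) + cos φ₁ cos φ₂ sin²(Δλ/2) = 0.0360 + (0.7907)(0.5055)(0.9172) = 0.40270.
Central angle c = 2·arcsin(√a) = 1.37494 rad.
So the angular separation is 78.8°.

78.8°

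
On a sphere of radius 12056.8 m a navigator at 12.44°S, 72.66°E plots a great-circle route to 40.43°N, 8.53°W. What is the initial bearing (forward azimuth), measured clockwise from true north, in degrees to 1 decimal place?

311.2°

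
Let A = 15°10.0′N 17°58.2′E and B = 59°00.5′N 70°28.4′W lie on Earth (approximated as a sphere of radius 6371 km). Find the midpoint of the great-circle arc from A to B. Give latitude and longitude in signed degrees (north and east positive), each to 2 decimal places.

45.33°, -9.76°

The central angle between A and B is δ = 1.3307 rad.
With f = 0.5, the slerp weights are sin((1−f)δ)/sin δ = 0.6356 and sin(fδ)/sin δ = 0.6356.
Weighted sum of the unit vectors: (0.6356)·(0.9181,0.2978,0.2616) + (0.6356)·(0.1721,-0.4853,0.8572) = (0.6929, -0.1192, 0.7111).
Converting back: φ = atan2(z, √(x²+y²)) = 45.33°, λ = atan2(y, x) = -9.76°.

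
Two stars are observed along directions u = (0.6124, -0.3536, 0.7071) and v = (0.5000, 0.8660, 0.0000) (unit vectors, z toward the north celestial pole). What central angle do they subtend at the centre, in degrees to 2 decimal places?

u·v = -0.0000; |u| = 1.0000, |v| = 1.0000.
cos θ = (u·v)/(|u||v|) = -0.0000, so θ = 90.00°.

90.00°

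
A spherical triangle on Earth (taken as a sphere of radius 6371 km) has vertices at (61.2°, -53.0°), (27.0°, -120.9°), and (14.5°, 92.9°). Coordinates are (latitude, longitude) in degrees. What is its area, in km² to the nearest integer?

Side lengths (central angles): a = 2.2183, b = 1.7384, c = 0.9772 rad; semiperimeter s = 2.4669.
By l'Huilier's theorem, tan(E/4) = √[tan(s/2) tan((s−a)/2) tan((s−b)/2) tan((s−c)/2)], giving spherical excess E = 1.3607 rad.
Area = E·R² = 1.3607 × (6371)² ≈ 55231760 km².

55231760 km²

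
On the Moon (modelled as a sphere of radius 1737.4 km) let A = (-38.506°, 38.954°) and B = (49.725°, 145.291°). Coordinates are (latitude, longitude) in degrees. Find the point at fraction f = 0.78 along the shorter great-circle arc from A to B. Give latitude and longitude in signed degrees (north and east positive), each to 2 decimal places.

Central angle δ = 2.2361 rad. Interpolating on the sphere with fraction f = 0.78:
P = [sin((1−f)δ)·A + sin(fδ)·B] / sin δ = 0.6004·A + 1.2520·B in Cartesian coordinates,
giving P = (-0.3000, 0.7563, 0.5814), i.e. latitude 35.55°, longitude 111.64°.

35.55°, 111.64°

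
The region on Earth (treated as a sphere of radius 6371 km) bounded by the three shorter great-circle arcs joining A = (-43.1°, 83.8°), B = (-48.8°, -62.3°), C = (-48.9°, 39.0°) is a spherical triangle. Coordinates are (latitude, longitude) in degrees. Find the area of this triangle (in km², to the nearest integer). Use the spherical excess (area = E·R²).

11262816 km²

Side lengths (central angles): a = 1.0677, b = 0.5443, c = 1.4556 rad; semiperimeter s = 1.5338.
By l'Huilier's theorem, tan(E/4) = √[tan(s/2) tan((s−a)/2) tan((s−b)/2) tan((s−c)/2)], giving spherical excess E = 0.2775 rad.
Area = E·R² = 0.2775 × (6371)² ≈ 11262816 km².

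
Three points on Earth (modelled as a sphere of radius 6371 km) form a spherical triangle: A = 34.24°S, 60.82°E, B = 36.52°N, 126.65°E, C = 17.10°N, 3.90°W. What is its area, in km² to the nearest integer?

70694194 km²

Side lengths (central angles): a = 1.9012, b = 1.3980, c = 1.6337 rad; semiperimeter s = 2.4664.
By l'Huilier's theorem, tan(E/4) = √[tan(s/2) tan((s−a)/2) tan((s−b)/2) tan((s−c)/2)], giving spherical excess E = 1.7417 rad.
Area = E·R² = 1.7417 × (6371)² ≈ 70694194 km².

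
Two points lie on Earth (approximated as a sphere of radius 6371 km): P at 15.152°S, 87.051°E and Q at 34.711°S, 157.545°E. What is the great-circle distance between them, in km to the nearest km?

7290 km

With latitudes φ₁ = -15.152°, φ₂ = -34.711° and longitude difference Δλ = 70.494°:
cos c = sin φ₁ sin φ₂ + cos φ₁ cos φ₂ cos Δλ = (-0.2614)(-0.5694) + (0.9652)(0.8220)(0.3339) = 0.41378,
so c = arccos(0.41378) = 1.14419 rad.
Distance = R·c = 6371 × 1.1442 ≈ 7290 km.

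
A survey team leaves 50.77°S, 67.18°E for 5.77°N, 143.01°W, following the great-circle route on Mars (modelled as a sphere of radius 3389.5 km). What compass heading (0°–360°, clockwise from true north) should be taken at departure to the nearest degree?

140°

With φ₁ = -0.8861, φ₂ = 0.1007, Δλ = 2.6147 rad, the forward-azimuth formula gives
θ = atan2( sin Δλ cos φ₂ , cos φ₁ sin φ₂ − sin φ₁ cos φ₂ cos Δλ ) = atan2(0.5003, -0.6026) = 140.30°.
So the initial bearing is 140°.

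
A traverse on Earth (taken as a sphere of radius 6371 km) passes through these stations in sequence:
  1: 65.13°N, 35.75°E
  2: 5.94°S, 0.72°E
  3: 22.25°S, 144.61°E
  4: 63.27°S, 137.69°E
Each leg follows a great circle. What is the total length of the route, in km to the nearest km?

27985 km

Leg 1→2: central angle 1.3195 rad, distance 8406.7 km.
Leg 2→3: central angle 2.3526 rad, distance 14988.2 km.
Leg 3→4: central angle 0.7205 rad, distance 4590.6 km.
Total: 8406.7 + 14988.2 + 4590.6 ≈ 27985 km.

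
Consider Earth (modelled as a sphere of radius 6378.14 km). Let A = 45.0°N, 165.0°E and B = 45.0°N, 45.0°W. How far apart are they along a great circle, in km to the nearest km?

9591 km

In radians: φ₁ = 0.7854, φ₂ = 0.7854, Δλ = 150.000° = 2.6180 rad.
cos c = sin φ₁ sin φ₂ + cos φ₁ cos φ₂ cos Δλ = (0.7071)(0.7071) + (0.7071)(0.7071)(-0.8660) = 0.06699,
so c = arccos(0.06699) = 1.50376 rad.
Distance = R·c = 6378.14 × 1.5038 ≈ 9591 km.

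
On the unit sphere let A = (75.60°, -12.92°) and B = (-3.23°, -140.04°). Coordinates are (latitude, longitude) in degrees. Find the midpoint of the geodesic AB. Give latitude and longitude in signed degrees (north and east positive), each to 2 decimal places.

Central angle δ = 1.7767 rad. Interpolating on the sphere with fraction f = 0.5:
P = [sin((1−f)δ)·A + sin(fδ)·B] / sin δ = 0.7928·A + 0.7928·B in Cartesian coordinates,
giving P = (-0.4145, -0.5524, 0.7232), i.e. latitude 46.32°, longitude -126.88°.

46.32°, -126.88°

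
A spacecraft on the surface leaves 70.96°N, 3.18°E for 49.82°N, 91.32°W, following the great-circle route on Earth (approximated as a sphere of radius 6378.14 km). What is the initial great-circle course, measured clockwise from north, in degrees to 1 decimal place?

Δλ = -94.500° = -1.6493 rad.
y = sin Δλ · cos φ₂ = (-0.9969)(0.6452) = -0.6432
x = cos φ₁ sin φ₂ − sin φ₁ cos φ₂ cos Δλ = (0.3262)(0.7640) − (0.9453)(0.6452)(-0.0785) = 0.2971
θ = atan2(y, x) = -65.21°; adding 360° gives 294.8°.

294.8°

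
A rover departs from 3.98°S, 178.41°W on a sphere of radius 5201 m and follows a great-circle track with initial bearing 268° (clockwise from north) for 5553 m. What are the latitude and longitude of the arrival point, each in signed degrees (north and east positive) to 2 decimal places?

Angular distance δ = d/R = 5553/5201 = 1.06768 rad; initial bearing θ = 4.6775 rad.
sin φ₂ = sin φ₁ cos δ + cos φ₁ sin δ cos θ = (-0.0694)(0.4822) + (0.9976)(0.8761)(-0.0349) = -0.0640, so φ₂ = -3.67°.
Δλ = atan2(sin θ sin δ cos φ₁, cos δ − sin φ₁ sin φ₂) = atan2(-0.8734, 0.4777) = -61.324°.
λ₂ = -178.410° − 61.324° = -239.73° → 120.27° after wrapping to (−180°, 180°].

-3.67°, 120.27°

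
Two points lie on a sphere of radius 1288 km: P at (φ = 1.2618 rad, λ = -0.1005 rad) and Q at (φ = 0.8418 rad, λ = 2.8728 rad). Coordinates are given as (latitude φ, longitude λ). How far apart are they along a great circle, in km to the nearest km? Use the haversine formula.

1333 km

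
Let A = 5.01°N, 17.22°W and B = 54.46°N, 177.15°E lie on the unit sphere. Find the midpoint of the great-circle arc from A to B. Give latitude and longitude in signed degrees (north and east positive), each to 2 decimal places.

The central angle between A and B is δ = 2.0827 rad.
With f = 0.5, the slerp weights are sin((1−f)δ)/sin δ = 0.9900 and sin(fδ)/sin δ = 0.9900.
Weighted sum of the unit vectors: (0.9900)·(0.9515,-0.2949,0.0873) + (0.9900)·(-0.5806,0.0289,0.8137) = (0.3673, -0.2634, 0.8921).
Converting back: φ = atan2(z, √(x²+y²)) = 63.13°, λ = atan2(y, x) = -35.64°.

63.13°, -35.64°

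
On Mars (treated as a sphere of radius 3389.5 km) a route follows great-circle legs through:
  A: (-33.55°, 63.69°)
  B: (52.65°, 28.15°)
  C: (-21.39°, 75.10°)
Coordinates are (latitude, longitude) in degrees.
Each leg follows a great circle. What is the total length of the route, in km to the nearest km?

Leg A→B: central angle 1.5987 rad, distance 5418.8 km.
Leg B→C: central angle 1.4750 rad, distance 4999.4 km.
Total: 5418.8 + 4999.4 ≈ 10418 km.

10418 km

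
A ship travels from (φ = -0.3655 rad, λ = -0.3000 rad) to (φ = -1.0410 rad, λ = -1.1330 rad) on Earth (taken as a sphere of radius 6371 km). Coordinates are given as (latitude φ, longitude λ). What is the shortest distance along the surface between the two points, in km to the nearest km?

In radians: φ₁ = -0.3655, φ₂ = -1.0410, Δλ = -47.727° = -0.8330 rad.
cos c = sin φ₁ sin φ₂ + cos φ₁ cos φ₂ cos Δλ = (-0.3574)(-0.8629) + (0.9339)(0.5054)(0.6727) = 0.62590,
so c = arccos(0.62590) = 0.89451 rad.
Distance = R·c = 6371 × 0.8945 ≈ 5699 km.

5699 km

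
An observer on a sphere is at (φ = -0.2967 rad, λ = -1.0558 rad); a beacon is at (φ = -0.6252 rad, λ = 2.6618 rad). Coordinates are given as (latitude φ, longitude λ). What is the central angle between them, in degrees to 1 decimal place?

In radians: φ₁ = -0.2967, φ₂ = -0.6252, Δλ = -146.997° = -2.5656 rad.
cos c = sin φ₁ sin φ₂ + cos φ₁ cos φ₂ cos Δλ = (-0.2924)(-0.5853) + (0.9563)(0.8108)(-0.8386) = -0.47919,
so c = arccos(-0.47919) = 2.07053 rad.
So the angular separation is 118.6°.

118.6°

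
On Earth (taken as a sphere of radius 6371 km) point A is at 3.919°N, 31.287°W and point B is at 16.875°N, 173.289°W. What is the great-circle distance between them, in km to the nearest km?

With latitudes φ₁ = 3.919°, φ₂ = 16.875° and longitude difference Δλ = -142.002°:
cos c = sin φ₁ sin φ₂ + cos φ₁ cos φ₂ cos Δλ = (0.0683)(0.2903) + (0.9977)(0.9569)(-0.7880) = -0.73250,
so c = arccos(-0.73250) = 2.39278 rad.
Distance = R·c = 6371 × 2.3928 ≈ 15244 km.

15244 km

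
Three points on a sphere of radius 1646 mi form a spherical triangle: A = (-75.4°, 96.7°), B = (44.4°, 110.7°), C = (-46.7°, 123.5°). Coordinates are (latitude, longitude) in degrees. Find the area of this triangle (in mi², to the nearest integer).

Side lengths (central angles): a = 1.6022, b = 0.5383, c = 2.0971 rad; semiperimeter s = 2.1188.
By l'Huilier's theorem, tan(E/4) = √[tan(s/2) tan((s−a)/2) tan((s−b)/2) tan((s−c)/2)], giving spherical excess E = 0.2868 rad.
Area = E·R² = 0.2868 × (1646)² ≈ 777016 mi².

777016 mi²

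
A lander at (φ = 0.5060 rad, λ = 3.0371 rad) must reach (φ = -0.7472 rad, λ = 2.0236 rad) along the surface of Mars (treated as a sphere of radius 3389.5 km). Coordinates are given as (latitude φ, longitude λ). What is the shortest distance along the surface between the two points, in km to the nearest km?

Let φ₁ = 0.5060 rad, φ₂ = -0.7472 rad, and Δλ = -1.0135 rad.
cos c = sin φ₁ sin φ₂ + cos φ₁ cos φ₂ cos Δλ = (0.4847)(-0.6796) + (0.8747)(0.7336)(0.5289) = 0.00999,
so c = arccos(0.00999) = 1.56081 rad.
Distance = R·c = 3389.5 × 1.5608 ≈ 5290 km.

5290 km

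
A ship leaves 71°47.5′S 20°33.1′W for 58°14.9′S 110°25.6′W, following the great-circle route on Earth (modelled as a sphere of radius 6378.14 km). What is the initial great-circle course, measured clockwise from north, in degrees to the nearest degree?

Δλ = -89.875° = -1.5686 rad.
y = sin Δλ · cos φ₂ = (-1.0000)(0.5262) = -0.5262
x = cos φ₁ sin φ₂ − sin φ₁ cos φ₂ cos Δλ = (0.3125)(-0.8503) − (-0.9499)(0.5262)(0.0022) = -0.2646
θ = atan2(y, x) = -116.70°; adding 360° gives 243°.

243°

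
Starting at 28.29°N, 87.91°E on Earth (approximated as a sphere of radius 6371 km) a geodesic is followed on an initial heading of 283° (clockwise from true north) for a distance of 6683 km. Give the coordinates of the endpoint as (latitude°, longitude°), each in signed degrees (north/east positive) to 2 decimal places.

24.08°, 20.21°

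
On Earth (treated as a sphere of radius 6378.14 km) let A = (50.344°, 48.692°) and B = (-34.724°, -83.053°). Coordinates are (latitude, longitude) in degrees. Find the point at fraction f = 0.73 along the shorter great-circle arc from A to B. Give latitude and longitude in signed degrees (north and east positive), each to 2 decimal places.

The central angle between A and B is δ = 2.4780 rad.
With f = 0.73, the slerp weights are sin((1−f)δ)/sin δ = 1.0070 and sin(fδ)/sin δ = 1.5777.
Weighted sum of the unit vectors: (1.0070)·(0.4213,0.4794,0.7699) + (1.5777)·(0.0994,-0.8159,-0.5696) = (0.5810, -0.8045, -0.1234).
Converting back: φ = atan2(z, √(x²+y²)) = -7.09°, λ = atan2(y, x) = -54.16°.

-7.09°, -54.16°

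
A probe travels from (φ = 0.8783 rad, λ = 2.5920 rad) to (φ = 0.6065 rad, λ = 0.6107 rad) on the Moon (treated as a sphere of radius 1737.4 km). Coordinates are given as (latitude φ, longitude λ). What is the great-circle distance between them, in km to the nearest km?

2327 km

In radians: φ₁ = 0.8783, φ₂ = 0.6065, Δλ = -113.520° = -1.9813 rad.
cos c = sin φ₁ sin φ₂ + cos φ₁ cos φ₂ cos Δλ = (0.7697)(0.5700) + (0.6385)(0.8216)(-0.3991) = 0.22935,
so c = arccos(0.22935) = 1.33939 rad.
Distance = R·c = 1737.4 × 1.3394 ≈ 2327 km.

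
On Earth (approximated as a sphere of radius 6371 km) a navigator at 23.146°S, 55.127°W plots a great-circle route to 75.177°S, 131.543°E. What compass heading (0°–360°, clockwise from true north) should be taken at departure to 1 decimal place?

With φ₁ = -0.4040, φ₂ = -1.3121, Δλ = -3.0252 rad, the forward-azimuth formula gives
θ = atan2( sin Δλ cos φ₂ , cos φ₁ sin φ₂ − sin φ₁ cos φ₂ cos Δλ ) = atan2(-0.0297, -0.9888) = -178.28°.
Adding 360° brings this into [0°, 360°): 181.7°.

181.7°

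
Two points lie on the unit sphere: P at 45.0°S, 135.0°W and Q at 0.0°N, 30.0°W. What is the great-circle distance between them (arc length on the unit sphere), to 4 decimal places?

1.7548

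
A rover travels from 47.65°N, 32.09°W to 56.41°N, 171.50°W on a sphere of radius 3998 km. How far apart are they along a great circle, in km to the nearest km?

Let φ₁ = 0.8316 rad, φ₂ = 0.9845 rad, and Δλ = -2.4332 rad.
cos c = sin φ₁ sin φ₂ + cos φ₁ cos φ₂ cos Δλ = (0.7390)(0.8330) + (0.6737)(0.5532)(-0.7594) = 0.33261,
so c = arccos(0.33261) = 1.23172 rad.
Distance = R·c = 3998 × 1.2317 ≈ 4924 km.

4924 km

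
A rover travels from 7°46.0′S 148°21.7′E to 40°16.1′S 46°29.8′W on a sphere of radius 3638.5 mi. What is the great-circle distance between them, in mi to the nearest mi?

8258 mi

In radians: φ₁ = -0.1356, φ₂ = -0.7028, Δλ = 165.142° = 2.8823 rad.
cos c = sin φ₁ sin φ₂ + cos φ₁ cos φ₂ cos Δλ = (-0.1351)(-0.6464) + (0.9908)(0.7630)(-0.9666) = -0.64340,
so c = arccos(-0.64340) = 2.26972 rad.
Distance = R·c = 3638.5 × 2.2697 ≈ 8258 mi.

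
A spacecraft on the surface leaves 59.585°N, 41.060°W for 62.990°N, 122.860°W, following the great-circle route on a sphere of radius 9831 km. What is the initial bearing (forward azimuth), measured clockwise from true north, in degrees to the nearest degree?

311°

With φ₁ = 1.0400, φ₂ = 1.0994, Δλ = -1.4277 rad, the forward-azimuth formula gives
θ = atan2( sin Δλ cos φ₂ , cos φ₁ sin φ₂ − sin φ₁ cos φ₂ cos Δλ ) = atan2(-0.4495, 0.3952) = -48.68°.
Adding 360° brings this into [0°, 360°): 311°.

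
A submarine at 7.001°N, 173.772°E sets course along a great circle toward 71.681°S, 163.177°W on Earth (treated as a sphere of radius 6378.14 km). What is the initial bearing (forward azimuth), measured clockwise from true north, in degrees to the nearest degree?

Δλ = 23.051° = 0.4023 rad.
y = sin Δλ · cos φ₂ = (0.3916)(0.3143) = 0.1231
x = cos φ₁ sin φ₂ − sin φ₁ cos φ₂ cos Δλ = (0.9925)(-0.9493) − (0.1219)(0.3143)(0.9202) = -0.9775
θ = atan2(y, x) = 172.82°, so the bearing is 173°.

173°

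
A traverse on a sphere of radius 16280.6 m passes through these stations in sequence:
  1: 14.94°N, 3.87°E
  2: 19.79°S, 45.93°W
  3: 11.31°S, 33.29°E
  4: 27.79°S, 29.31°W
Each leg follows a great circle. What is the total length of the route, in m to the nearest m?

Leg 1→2: central angle 1.0478 rad, distance 17058.0 m.
Leg 2→3: central angle 1.3295 rad, distance 21644.8 m.
Leg 3→4: central angle 1.0580 rad, distance 17224.2 m.
Total: 17058.0 + 21644.8 + 17224.2 ≈ 55927 m.

55927 m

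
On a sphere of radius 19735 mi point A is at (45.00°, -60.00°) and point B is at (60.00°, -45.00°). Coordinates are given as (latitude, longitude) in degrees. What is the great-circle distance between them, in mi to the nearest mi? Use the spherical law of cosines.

Let φ₁ = 0.7854 rad, φ₂ = 1.0472 rad, and Δλ = 0.2618 rad.
cos c = sin φ₁ sin φ₂ + cos φ₁ cos φ₂ cos Δλ = (0.7071)(0.8660) + (0.7071)(0.5000)(0.9659) = 0.95388,
so c = arccos(0.95388) = 0.30489 rad.
Distance = R·c = 19735 × 0.3049 ≈ 6017 mi.

6017 mi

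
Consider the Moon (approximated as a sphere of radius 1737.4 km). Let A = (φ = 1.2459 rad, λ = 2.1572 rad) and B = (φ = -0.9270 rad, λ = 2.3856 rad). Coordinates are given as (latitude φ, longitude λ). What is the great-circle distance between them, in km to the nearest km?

Let φ₁ = 1.2459 rad, φ₂ = -0.9270 rad, and Δλ = 0.2284 rad.
cos c = sin φ₁ sin φ₂ + cos φ₁ cos φ₂ cos Δλ = (0.9477)(-0.7998) + (0.3192)(0.6002)(0.9740) = -0.57135,
so c = arccos(-0.57135) = 2.17895 rad.
Distance = R·c = 1737.4 × 2.1790 ≈ 3786 km.

3786 km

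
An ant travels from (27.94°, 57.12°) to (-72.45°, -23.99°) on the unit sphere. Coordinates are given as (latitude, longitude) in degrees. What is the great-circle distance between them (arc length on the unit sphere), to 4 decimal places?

Let φ₁ = 0.4876 rad, φ₂ = -1.2645 rad, and Δλ = -1.4156 rad.
cos c = sin φ₁ sin φ₂ + cos φ₁ cos φ₂ cos Δλ = (0.4685)(-0.9535) + (0.8834)(0.3015)(0.1545) = -0.40557,
so c = arccos(-0.40557) = 1.98840 rad.
On the unit sphere the arc length equals the central angle: 1.9884.

1.9884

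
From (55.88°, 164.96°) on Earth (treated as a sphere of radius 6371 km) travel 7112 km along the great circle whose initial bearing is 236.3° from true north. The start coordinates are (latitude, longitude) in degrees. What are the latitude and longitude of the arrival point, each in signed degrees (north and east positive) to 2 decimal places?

Angular distance δ = d/R = 7112/6371 = 1.11631 rad; initial bearing θ = 4.1242 rad.
sin φ₂ = sin φ₁ cos δ + cos φ₁ sin δ cos θ = (0.8279)(0.4390) + (0.5609)(0.8985)(-0.5548) = 0.0838, so φ₂ = 4.81°.
Δλ = atan2(sin θ sin δ cos φ₁, cos δ − sin φ₁ sin φ₂) = atan2(-0.4193, 0.3696) = -48.602°.
λ₂ = 164.960° − 48.602° = 116.36°.

4.81°, 116.36°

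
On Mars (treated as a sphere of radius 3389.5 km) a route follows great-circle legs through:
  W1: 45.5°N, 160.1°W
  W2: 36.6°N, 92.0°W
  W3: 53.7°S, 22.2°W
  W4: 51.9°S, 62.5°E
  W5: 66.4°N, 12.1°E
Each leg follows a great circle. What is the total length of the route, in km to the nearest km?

19606 km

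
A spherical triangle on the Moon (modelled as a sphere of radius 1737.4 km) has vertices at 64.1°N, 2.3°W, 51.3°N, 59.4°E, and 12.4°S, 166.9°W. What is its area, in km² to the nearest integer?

3607594 km²

Side lengths (central angles): a = 2.2012, b = 2.2199, c = 0.5890 rad; semiperimeter s = 2.5050.
By l'Huilier's theorem, tan(E/4) = √[tan(s/2) tan((s−a)/2) tan((s−b)/2) tan((s−c)/2)], giving spherical excess E = 1.1951 rad.
Area = E·R² = 1.1951 × (1737.4)² ≈ 3607594 km².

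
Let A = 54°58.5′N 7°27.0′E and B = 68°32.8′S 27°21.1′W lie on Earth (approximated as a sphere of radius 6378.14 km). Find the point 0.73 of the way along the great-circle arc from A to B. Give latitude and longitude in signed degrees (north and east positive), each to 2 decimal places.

The central angle between A and B is δ = 2.2016 rad.
With f = 0.73, the slerp weights are sin((1−f)δ)/sin δ = 0.6935 and sin(fδ)/sin δ = 1.2375.
Weighted sum of the unit vectors: (0.6935)·(0.5691,0.0744,0.8189) + (1.2375)·(0.3249,-0.1680,-0.9307) = (0.7967, -0.1563, -0.5838).
Converting back: φ = atan2(z, √(x²+y²)) = -35.72°, λ = atan2(y, x) = -11.10°.

-35.72°, -11.10°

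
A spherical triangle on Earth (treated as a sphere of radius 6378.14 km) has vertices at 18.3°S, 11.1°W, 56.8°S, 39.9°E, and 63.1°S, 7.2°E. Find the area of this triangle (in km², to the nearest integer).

5163423 km²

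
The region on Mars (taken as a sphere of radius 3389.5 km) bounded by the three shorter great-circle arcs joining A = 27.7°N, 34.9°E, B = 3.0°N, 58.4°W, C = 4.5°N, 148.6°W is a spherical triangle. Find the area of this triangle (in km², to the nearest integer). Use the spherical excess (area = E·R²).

Side lengths (central angles): a = 1.5702, b = 2.5765, c = 1.5974 rad; semiperimeter s = 2.8720.
By l'Huilier's theorem, tan(E/4) = √[tan(s/2) tan((s−a)/2) tan((s−b)/2) tan((s−c)/2)], giving spherical excess E = 2.6664 rad.
Area = E·R² = 2.6664 × (3389.5)² ≈ 30633872 km².

30633872 km²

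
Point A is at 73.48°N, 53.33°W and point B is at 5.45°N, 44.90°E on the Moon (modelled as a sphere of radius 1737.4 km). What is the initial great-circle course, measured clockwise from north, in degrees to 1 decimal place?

Δλ = 98.230° = 1.7144 rad.
y = sin Δλ · cos φ₂ = (0.9897)(0.9955) = 0.9852
x = cos φ₁ sin φ₂ − sin φ₁ cos φ₂ cos Δλ = (0.2844)(0.0950) − (0.9587)(0.9955)(-0.1431) = 0.1636
θ = atan2(y, x) = 80.57°, so the bearing is 80.6°.

80.6°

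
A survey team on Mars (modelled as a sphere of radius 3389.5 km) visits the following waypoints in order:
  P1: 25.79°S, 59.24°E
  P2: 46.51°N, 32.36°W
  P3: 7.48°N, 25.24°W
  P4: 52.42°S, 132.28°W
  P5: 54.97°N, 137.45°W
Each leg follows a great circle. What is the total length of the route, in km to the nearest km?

21457 km

Leg P1→P2: central angle 1.9102 rad, distance 6474.7 km.
Leg P2→P3: central angle 0.6895 rad, distance 2337.1 km.
Leg P3→P4: central angle 1.8550 rad, distance 6287.4 km.
Leg P4→P5: central angle 1.8758 rad, distance 6358.0 km.
Total: 6474.7 + 2337.1 + 6287.4 + 6358.0 ≈ 21457 km.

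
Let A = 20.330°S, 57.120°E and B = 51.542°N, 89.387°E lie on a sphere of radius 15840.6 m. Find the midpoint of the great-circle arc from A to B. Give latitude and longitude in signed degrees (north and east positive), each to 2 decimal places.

16.19°, 69.90°

The central angle between A and B is δ = 1.3479 rad.
With f = 0.5, the slerp weights are sin((1−f)δ)/sin δ = 0.6399 and sin(fδ)/sin δ = 0.6399.
Weighted sum of the unit vectors: (0.6399)·(0.5091,0.7875,-0.3474) + (0.6399)·(0.0067,0.6219,0.7831) = (0.3300, 0.9019, 0.2788).
Converting back: φ = atan2(z, √(x²+y²)) = 16.19°, λ = atan2(y, x) = 69.90°.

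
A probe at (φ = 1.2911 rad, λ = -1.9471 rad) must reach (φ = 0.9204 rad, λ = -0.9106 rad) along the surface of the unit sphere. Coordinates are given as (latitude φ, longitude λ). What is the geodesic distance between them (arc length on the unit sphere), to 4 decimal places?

0.5547

In radians: φ₁ = 1.2911, φ₂ = 0.9204, Δλ = 59.387° = 1.0365 rad.
cos c = sin φ₁ sin φ₂ + cos φ₁ cos φ₂ cos Δλ = (0.9611)(0.7958) + (0.2761)(0.6055)(0.5092) = 0.85004,
so c = arccos(0.85004) = 0.55474 rad.
On the unit sphere the arc length equals the central angle: 0.5547.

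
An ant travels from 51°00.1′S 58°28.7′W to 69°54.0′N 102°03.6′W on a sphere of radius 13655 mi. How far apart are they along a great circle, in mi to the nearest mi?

29784 mi

Let φ₁ = -0.8901 rad, φ₂ = 1.2200 rad, and Δλ = -0.7606 rad.
Haversine: a = sin²(Δφ/2) + cos φ₁ cos φ₂ sin²(Δλ/2) = 0.7568 + (0.6293)(0.3437)(0.1378) = 0.78659.
Central angle c = 2·arcsin(√a) = 2.18117 rad.
Distance = R·c = 13655 × 2.1812 ≈ 29784 mi.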